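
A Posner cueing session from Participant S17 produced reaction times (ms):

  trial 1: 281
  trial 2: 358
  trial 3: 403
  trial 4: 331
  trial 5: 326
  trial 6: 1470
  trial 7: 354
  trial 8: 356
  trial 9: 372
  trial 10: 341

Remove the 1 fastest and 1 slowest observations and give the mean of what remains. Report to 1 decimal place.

355.1 ms

Sorted: 281, 326, 331, 341, 354, 356, 358, 372, 403, 1470
Drop lowest 1 (281) and highest 1 (1470)
Remaining (n=8): Σ = 2841, mean = 2841/8 = 355.125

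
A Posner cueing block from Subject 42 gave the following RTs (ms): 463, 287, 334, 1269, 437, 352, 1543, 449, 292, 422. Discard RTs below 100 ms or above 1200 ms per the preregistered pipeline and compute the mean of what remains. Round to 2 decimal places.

Excluded: 1269, 1543
Retained (n=8): Σ = 3036
Mean = 3036/8 = 379.5000

379.50 ms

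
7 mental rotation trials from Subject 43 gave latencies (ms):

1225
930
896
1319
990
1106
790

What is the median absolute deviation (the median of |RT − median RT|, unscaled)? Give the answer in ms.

116 ms

Sorted: 790, 896, 930, 990, 1106, 1225, 1319 → median = 990
|x − 990|: 235, 60, 94, 329, 0, 116, 200
Sorted deviations: 0, 60, 94, 116, 200, 235, 329 → MAD = 116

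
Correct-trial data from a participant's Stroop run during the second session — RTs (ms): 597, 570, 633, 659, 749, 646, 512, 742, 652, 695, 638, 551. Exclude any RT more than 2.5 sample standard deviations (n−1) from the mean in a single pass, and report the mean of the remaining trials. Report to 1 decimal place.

637.0 ms

n = 12, ΣRT = 7644, M = 637.000
Σ(x−M)² = 56850.00; s = √(56850.00/11) = 71.890
Cutoffs: 637.000 ± 2.5·71.890 → [457.3, 816.7]
No RTs fall outside the cutoffs; all 12 retained. Mean = 7644/12 = 637.000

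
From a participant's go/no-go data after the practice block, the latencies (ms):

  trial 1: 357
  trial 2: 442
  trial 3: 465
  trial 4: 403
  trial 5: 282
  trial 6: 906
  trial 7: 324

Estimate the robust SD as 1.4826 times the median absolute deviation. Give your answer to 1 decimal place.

Sorted: 282, 324, 357, 403, 442, 465, 906 → median = 403
|x − 403| sorted: 0, 39, 46, 62, 79, 121, 503 → MAD = 62
Robust SD ≈ 1.4826 × 62 = 91.921

91.9 ms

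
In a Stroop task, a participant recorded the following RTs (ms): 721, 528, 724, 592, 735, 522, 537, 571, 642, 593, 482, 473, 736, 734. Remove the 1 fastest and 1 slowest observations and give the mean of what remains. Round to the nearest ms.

Sorted: 473, 482, 522, 528, 537, 571, 592, 593, 642, 721, 724, 734, 735, 736
Drop lowest 1 (473) and highest 1 (736)
Remaining (n=12): Σ = 7381, mean = 7381/12 = 615.083

615 ms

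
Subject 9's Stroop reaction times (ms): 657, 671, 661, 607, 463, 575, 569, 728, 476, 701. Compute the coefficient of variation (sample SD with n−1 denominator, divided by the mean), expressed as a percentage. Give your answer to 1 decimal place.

14.8%

n = 10, Σ = 6108, M = 610.8000
Σ(x−M)² = 73209.600; s = √(73209.600/9) = 90.1909
CV = 90.1909 / 610.8000 = 0.14766 = 14.766%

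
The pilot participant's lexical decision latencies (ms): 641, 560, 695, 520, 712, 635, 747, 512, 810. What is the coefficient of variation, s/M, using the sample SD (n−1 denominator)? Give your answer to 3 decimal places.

0.159

n = 9, Σ = 5832, M = 648.0000
Σ(x−M)² = 85192.000; s = √(85192.000/8) = 103.1940
CV = 103.1940 / 648.0000 = 0.15925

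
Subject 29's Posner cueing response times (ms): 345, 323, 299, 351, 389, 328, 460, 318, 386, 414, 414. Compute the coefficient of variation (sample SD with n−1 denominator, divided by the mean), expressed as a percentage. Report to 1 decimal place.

13.7%

n = 11, Σ = 4027, M = 366.0909
Σ(x−M)² = 25124.909; s = √(25124.909/10) = 50.1248
CV = 50.1248 / 366.0909 = 0.13692 = 13.692%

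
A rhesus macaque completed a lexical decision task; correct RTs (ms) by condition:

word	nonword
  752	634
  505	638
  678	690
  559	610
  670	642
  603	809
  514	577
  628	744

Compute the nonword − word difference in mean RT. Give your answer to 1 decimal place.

M(word) = 4909/8 = 613.625
M(nonword) = 5344/8 = 668.000
Difference = 668.000 − 613.625 = 54.375 ms

54.4 ms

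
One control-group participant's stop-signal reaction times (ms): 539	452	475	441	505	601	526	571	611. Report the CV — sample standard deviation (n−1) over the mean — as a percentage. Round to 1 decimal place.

n = 9, Σ = 4721, M = 524.5556
Σ(x−M)² = 30768.222; s = √(30768.222/8) = 62.0164
CV = 62.0164 / 524.5556 = 0.11823 = 11.823%

11.8%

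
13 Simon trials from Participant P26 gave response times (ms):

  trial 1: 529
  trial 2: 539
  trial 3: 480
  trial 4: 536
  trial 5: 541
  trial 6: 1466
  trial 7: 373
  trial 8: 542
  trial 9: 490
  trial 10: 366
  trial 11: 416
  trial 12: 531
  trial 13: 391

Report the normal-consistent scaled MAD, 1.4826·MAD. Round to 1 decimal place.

Sorted: 366, 373, 391, 416, 480, 490, 529, 531, 536, 539, 541, 542, 1466 → median = 529
|x − 529| sorted: 0, 2, 7, 10, 12, 13, 39, 49, 113, 138, 156, 163, 937 → MAD = 39
Robust SD ≈ 1.4826 × 39 = 57.821

57.8 ms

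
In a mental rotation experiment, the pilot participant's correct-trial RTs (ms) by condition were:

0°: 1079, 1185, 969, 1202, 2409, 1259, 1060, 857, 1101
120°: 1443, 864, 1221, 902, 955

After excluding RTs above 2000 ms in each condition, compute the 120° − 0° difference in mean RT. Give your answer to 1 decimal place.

0°: exclude 2409
M(0°) = 8712/8 = 1089.000
M(120°) = 5385/5 = 1077.000
Difference = 1077.000 − 1089.000 = -12.000 ms

-12.0 ms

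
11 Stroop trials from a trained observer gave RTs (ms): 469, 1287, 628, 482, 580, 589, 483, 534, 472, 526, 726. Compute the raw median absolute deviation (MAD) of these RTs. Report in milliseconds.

Sorted: 469, 472, 482, 483, 526, 534, 580, 589, 628, 726, 1287 → median = 534
|x − 534|: 65, 753, 94, 52, 46, 55, 51, 0, 62, 8, 192
Sorted deviations: 0, 8, 46, 51, 52, 55, 62, 65, 94, 192, 753 → MAD = 55

55 ms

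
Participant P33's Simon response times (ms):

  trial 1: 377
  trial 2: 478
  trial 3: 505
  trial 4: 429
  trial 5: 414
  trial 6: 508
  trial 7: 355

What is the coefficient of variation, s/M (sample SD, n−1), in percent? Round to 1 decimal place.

13.9%

n = 7, Σ = 3066, M = 438.0000
Σ(x−M)² = 22256.000; s = √(22256.000/6) = 60.9043
CV = 60.9043 / 438.0000 = 0.13905 = 13.905%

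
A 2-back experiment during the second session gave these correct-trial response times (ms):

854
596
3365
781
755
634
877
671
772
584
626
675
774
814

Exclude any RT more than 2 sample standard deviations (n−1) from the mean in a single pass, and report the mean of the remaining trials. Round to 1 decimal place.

724.1 ms

n = 14, ΣRT = 12778, M = 912.714
Σ(x−M)² = 6592618.86; s = √(6592618.86/13) = 712.127
Cutoffs: 912.714 ± 2·712.127 → [-511.5, 2337.0]
Outside: 3365 → excluded.
Retained (n=13): Σ = 9413, mean = 9413/13 = 724.077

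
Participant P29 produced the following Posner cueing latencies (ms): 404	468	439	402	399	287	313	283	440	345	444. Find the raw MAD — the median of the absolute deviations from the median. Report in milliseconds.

Sorted: 283, 287, 313, 345, 399, 402, 404, 439, 440, 444, 468 → median = 402
|x − 402|: 2, 66, 37, 0, 3, 115, 89, 119, 38, 57, 42
Sorted deviations: 0, 2, 3, 37, 38, 42, 57, 66, 89, 115, 119 → MAD = 42

42 ms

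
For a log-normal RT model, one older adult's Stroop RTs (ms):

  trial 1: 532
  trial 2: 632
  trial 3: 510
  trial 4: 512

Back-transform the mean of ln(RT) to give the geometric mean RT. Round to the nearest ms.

544 ms

ln(RT): 6.2766, 6.4489, 6.2344, 6.2383
Mean ln(RT) = 25.1983/4 = 6.29957
Geometric mean = exp(6.29957) = 544.34 ms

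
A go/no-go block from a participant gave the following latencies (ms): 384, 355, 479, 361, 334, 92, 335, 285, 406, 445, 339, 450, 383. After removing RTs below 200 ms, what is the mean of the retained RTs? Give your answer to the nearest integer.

380 ms

Excluded: 92
Retained (n=12): Σ = 4556
Mean = 4556/12 = 379.6667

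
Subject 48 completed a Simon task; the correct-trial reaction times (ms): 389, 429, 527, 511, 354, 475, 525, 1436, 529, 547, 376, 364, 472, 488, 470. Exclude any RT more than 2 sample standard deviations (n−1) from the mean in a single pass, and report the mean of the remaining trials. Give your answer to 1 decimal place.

n = 15, ΣRT = 7892, M = 526.133
Σ(x−M)² = 945379.73; s = √(945379.73/14) = 259.860
Cutoffs: 526.133 ± 2·259.860 → [6.4, 1045.9]
Outside: 1436 → excluded.
Retained (n=14): Σ = 6456, mean = 6456/14 = 461.143

461.1 ms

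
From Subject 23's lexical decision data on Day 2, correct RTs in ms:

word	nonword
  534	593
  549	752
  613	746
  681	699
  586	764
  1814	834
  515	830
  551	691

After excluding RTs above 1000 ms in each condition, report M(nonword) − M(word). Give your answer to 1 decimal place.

163.1 ms

word: exclude 1814
M(word) = 4029/7 = 575.571
M(nonword) = 5909/8 = 738.625
Difference = 738.625 − 575.571 = 163.054 ms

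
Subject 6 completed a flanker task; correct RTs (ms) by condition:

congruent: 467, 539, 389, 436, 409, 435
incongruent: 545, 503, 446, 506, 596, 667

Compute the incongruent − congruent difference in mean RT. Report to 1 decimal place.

98.0 ms

M(congruent) = 2675/6 = 445.833
M(incongruent) = 3263/6 = 543.833
Difference = 543.833 − 445.833 = 98.000 ms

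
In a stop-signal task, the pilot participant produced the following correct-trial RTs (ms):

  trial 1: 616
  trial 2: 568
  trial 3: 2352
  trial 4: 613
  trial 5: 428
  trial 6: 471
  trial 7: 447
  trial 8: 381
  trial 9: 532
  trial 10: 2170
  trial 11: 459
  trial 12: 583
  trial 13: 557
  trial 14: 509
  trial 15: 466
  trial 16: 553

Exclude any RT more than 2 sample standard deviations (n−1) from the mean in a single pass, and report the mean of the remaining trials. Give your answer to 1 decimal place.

n = 16, ΣRT = 11705, M = 731.562
Σ(x−M)² = 5431597.94; s = √(5431597.94/15) = 601.753
Cutoffs: 731.562 ± 2·601.753 → [-471.9, 1935.1]
Outside: 2170, 2352 → excluded.
Retained (n=14): Σ = 7183, mean = 7183/14 = 513.071

513.1 ms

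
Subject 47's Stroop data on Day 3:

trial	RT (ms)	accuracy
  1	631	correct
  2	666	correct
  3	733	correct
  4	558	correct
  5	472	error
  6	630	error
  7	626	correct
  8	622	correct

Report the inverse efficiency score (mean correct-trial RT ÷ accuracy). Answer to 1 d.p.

Correct trials (n=6): 631, 666, 733, 558, 626, 622
Mean correct RT = 3836/6 = 639.3333 ms
Proportion correct = 6/8
IES = 639.3333 / (6/8) = 852.444 ms

852.4 ms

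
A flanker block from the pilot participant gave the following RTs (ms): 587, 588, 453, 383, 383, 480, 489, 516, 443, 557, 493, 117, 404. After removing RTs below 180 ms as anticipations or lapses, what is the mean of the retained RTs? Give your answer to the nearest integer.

Excluded: 117
Retained (n=12): Σ = 5776
Mean = 5776/12 = 481.3333

481 ms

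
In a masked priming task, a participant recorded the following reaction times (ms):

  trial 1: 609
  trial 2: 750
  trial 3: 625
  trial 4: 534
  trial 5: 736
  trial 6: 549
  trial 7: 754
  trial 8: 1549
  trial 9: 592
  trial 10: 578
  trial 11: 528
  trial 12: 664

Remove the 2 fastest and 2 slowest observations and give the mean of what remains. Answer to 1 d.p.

Sorted: 528, 534, 549, 578, 592, 609, 625, 664, 736, 750, 754, 1549
Drop lowest 2 (528, 534) and highest 2 (754, 1549)
Remaining (n=8): Σ = 5103, mean = 5103/8 = 637.875

637.9 ms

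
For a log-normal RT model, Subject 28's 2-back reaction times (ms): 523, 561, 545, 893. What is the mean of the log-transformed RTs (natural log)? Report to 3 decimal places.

ln(RT): 6.2596, 6.3297, 6.3008, 6.7946
Σ ln(RT) = 25.6847
Mean = 25.6847/4 = 6.42117

6.421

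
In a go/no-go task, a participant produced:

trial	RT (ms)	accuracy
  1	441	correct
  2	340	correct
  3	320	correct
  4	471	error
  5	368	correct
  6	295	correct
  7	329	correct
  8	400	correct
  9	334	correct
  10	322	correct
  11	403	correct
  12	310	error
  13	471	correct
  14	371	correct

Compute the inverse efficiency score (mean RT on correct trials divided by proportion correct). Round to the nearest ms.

427 ms

Correct trials (n=12): 441, 340, 320, 368, 295, 329, 400, 334, 322, 403, 471, 371
Mean correct RT = 4394/12 = 366.1667 ms
Proportion correct = 12/14
IES = 366.1667 / (12/14) = 427.194 ms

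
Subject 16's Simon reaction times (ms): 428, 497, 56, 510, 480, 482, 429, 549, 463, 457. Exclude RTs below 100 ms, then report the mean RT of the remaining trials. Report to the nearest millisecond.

Excluded: 56
Retained (n=9): Σ = 4295
Mean = 4295/9 = 477.2222

477 ms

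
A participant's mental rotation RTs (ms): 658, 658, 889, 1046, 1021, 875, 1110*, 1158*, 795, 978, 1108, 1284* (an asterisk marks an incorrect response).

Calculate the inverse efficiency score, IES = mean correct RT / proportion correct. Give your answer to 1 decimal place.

1189.3 ms

Correct trials (n=9): 658, 658, 889, 1046, 1021, 875, 795, 978, 1108
Mean correct RT = 8028/9 = 892.0000 ms
Proportion correct = 9/12
IES = 892.0000 / (9/12) = 1189.333 ms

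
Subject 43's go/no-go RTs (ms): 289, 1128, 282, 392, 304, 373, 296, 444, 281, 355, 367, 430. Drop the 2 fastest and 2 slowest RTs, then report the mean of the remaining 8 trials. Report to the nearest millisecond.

351 ms

Sorted: 281, 282, 289, 296, 304, 355, 367, 373, 392, 430, 444, 1128
Drop lowest 2 (281, 282) and highest 2 (444, 1128)
Remaining (n=8): Σ = 2806, mean = 2806/8 = 350.750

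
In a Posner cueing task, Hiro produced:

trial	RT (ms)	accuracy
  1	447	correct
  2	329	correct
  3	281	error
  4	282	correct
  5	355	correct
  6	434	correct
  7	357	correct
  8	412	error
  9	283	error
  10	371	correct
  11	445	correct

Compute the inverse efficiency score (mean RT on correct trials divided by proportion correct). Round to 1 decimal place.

Correct trials (n=8): 447, 329, 282, 355, 434, 357, 371, 445
Mean correct RT = 3020/8 = 377.5000 ms
Proportion correct = 8/11
IES = 377.5000 / (8/11) = 519.062 ms

519.1 ms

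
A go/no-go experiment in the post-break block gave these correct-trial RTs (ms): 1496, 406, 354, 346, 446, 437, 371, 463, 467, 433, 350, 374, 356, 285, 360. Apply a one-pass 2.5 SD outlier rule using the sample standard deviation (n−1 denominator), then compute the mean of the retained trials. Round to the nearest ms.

n = 15, ΣRT = 6944, M = 462.933
Σ(x−M)² = 1180684.93; s = √(1180684.93/14) = 290.404
Cutoffs: 462.933 ± 2.5·290.404 → [-263.1, 1188.9]
Outside: 1496 → excluded.
Retained (n=14): Σ = 5448, mean = 5448/14 = 389.143

389 ms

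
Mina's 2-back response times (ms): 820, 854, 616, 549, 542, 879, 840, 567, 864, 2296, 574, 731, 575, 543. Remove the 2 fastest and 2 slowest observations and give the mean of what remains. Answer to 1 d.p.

699.0 ms

Sorted: 542, 543, 549, 567, 574, 575, 616, 731, 820, 840, 854, 864, 879, 2296
Drop lowest 2 (542, 543) and highest 2 (879, 2296)
Remaining (n=10): Σ = 6990, mean = 6990/10 = 699.000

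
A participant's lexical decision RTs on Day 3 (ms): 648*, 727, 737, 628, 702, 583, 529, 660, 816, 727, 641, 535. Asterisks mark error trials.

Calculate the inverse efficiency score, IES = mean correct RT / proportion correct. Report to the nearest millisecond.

Correct trials (n=11): 727, 737, 628, 702, 583, 529, 660, 816, 727, 641, 535
Mean correct RT = 7285/11 = 662.2727 ms
Proportion correct = 11/12
IES = 662.2727 / (11/12) = 722.479 ms

722 ms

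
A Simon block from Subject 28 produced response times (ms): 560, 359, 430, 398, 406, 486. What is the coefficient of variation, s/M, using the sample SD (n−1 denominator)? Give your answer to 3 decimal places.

n = 6, Σ = 2639, M = 439.8333
Σ(x−M)² = 26096.833; s = √(26096.833/5) = 72.2452
CV = 72.2452 / 439.8333 = 0.16426

0.164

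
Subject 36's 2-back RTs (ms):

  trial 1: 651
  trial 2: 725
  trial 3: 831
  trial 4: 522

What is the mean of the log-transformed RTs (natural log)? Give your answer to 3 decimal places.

ln(RT): 6.4785, 6.5862, 6.7226, 6.2577
Σ ln(RT) = 26.0450
Mean = 26.0450/4 = 6.51124

6.511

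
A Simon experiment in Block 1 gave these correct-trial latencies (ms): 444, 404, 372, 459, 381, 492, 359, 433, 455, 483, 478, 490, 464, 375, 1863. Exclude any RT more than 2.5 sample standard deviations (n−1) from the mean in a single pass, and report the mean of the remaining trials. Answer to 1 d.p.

n = 15, ΣRT = 7952, M = 530.133
Σ(x−M)² = 1932979.73; s = √(1932979.73/14) = 371.578
Cutoffs: 530.133 ± 2.5·371.578 → [-398.8, 1459.1]
Outside: 1863 → excluded.
Retained (n=14): Σ = 6089, mean = 6089/14 = 434.929

434.9 ms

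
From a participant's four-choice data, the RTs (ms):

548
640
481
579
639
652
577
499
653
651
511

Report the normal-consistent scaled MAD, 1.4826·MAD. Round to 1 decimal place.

100.8 ms

Sorted: 481, 499, 511, 548, 577, 579, 639, 640, 651, 652, 653 → median = 579
|x − 579| sorted: 0, 2, 31, 60, 61, 68, 72, 73, 74, 80, 98 → MAD = 68
Robust SD ≈ 1.4826 × 68 = 100.817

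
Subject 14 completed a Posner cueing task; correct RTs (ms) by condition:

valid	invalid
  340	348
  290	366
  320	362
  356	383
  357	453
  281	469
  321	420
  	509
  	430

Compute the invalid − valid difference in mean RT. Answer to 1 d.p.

92.0 ms

M(valid) = 2265/7 = 323.571
M(invalid) = 3740/9 = 415.556
Difference = 415.556 − 323.571 = 91.984 ms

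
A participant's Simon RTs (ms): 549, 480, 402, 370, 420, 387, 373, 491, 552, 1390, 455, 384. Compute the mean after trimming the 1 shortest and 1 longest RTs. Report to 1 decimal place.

449.3 ms

Sorted: 370, 373, 384, 387, 402, 420, 455, 480, 491, 549, 552, 1390
Drop lowest 1 (370) and highest 1 (1390)
Remaining (n=10): Σ = 4493, mean = 4493/10 = 449.300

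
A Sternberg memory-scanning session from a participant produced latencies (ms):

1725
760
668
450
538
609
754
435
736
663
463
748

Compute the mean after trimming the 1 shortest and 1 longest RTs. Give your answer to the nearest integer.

639 ms

Sorted: 435, 450, 463, 538, 609, 663, 668, 736, 748, 754, 760, 1725
Drop lowest 1 (435) and highest 1 (1725)
Remaining (n=10): Σ = 6389, mean = 6389/10 = 638.900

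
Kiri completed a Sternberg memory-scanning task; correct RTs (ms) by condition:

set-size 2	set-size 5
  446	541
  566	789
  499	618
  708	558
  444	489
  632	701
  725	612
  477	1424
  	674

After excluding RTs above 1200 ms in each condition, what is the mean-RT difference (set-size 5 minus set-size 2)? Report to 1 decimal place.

60.6 ms

set-size 5: exclude 1424
M(set-size 2) = 4497/8 = 562.125
M(set-size 5) = 4982/8 = 622.750
Difference = 622.750 − 562.125 = 60.625 ms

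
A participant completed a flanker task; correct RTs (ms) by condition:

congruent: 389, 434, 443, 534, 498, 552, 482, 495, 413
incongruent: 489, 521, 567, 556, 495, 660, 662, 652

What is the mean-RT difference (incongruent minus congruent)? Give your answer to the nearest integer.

104 ms

M(congruent) = 4240/9 = 471.111
M(incongruent) = 4602/8 = 575.250
Difference = 575.250 − 471.111 = 104.139 ms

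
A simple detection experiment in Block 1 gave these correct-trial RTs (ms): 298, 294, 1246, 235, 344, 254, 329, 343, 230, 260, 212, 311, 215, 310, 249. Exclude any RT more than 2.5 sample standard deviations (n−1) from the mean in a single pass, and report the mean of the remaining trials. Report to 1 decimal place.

277.4 ms

n = 15, ΣRT = 5130, M = 342.000
Σ(x−M)² = 903754.00; s = √(903754.00/14) = 254.075
Cutoffs: 342.000 ± 2.5·254.075 → [-293.2, 977.2]
Outside: 1246 → excluded.
Retained (n=14): Σ = 3884, mean = 3884/14 = 277.429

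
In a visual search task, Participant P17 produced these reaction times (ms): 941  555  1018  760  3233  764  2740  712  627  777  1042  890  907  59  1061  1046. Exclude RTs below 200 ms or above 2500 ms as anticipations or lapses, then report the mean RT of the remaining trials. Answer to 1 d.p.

Excluded: 59, 2740, 3233
Retained (n=13): Σ = 11100
Mean = 11100/13 = 853.8462

853.8 ms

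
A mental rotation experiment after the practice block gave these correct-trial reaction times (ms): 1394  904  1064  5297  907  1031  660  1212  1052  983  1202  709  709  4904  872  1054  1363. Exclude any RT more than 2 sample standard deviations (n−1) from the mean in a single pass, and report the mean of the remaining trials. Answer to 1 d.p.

n = 17, ΣRT = 25317, M = 1489.235
Σ(x−M)² = 30339385.06; s = √(30339385.06/16) = 1377.030
Cutoffs: 1489.235 ± 2·1377.030 → [-1264.8, 4243.3]
Outside: 4904, 5297 → excluded.
Retained (n=15): Σ = 15116, mean = 15116/15 = 1007.733

1007.7 ms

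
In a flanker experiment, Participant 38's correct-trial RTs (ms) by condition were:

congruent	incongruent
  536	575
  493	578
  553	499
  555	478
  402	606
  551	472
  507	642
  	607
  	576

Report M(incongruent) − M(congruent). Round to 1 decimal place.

45.4 ms

M(congruent) = 3597/7 = 513.857
M(incongruent) = 5033/9 = 559.222
Difference = 559.222 − 513.857 = 45.365 ms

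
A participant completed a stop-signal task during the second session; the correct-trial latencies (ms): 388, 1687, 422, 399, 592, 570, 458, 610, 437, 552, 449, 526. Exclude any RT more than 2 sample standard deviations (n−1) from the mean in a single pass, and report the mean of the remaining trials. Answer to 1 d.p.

n = 12, ΣRT = 7090, M = 590.833
Σ(x−M)² = 1375967.67; s = √(1375967.67/11) = 353.678
Cutoffs: 590.833 ± 2·353.678 → [-116.5, 1298.2]
Outside: 1687 → excluded.
Retained (n=11): Σ = 5403, mean = 5403/11 = 491.182

491.2 ms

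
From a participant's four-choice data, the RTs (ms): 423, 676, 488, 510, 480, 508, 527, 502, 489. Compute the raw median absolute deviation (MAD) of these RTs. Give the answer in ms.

Sorted: 423, 480, 488, 489, 502, 508, 510, 527, 676 → median = 502
|x − 502|: 79, 174, 14, 8, 22, 6, 25, 0, 13
Sorted deviations: 0, 6, 8, 13, 14, 22, 25, 79, 174 → MAD = 14

14 ms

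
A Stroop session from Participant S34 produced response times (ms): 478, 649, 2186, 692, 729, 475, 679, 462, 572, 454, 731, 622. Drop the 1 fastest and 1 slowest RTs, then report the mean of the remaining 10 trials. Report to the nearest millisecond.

609 ms

Sorted: 454, 462, 475, 478, 572, 622, 649, 679, 692, 729, 731, 2186
Drop lowest 1 (454) and highest 1 (2186)
Remaining (n=10): Σ = 6089, mean = 6089/10 = 608.900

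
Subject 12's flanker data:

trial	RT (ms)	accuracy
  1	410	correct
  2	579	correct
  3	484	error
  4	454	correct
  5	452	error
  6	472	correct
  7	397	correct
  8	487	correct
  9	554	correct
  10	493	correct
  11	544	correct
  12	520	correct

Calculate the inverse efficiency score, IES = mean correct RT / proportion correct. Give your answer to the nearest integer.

589 ms

Correct trials (n=10): 410, 579, 454, 472, 397, 487, 554, 493, 544, 520
Mean correct RT = 4910/10 = 491.0000 ms
Proportion correct = 10/12
IES = 491.0000 / (10/12) = 589.200 ms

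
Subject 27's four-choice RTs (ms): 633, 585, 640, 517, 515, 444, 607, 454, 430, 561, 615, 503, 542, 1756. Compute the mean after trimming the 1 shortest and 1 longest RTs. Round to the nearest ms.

551 ms

Sorted: 430, 444, 454, 503, 515, 517, 542, 561, 585, 607, 615, 633, 640, 1756
Drop lowest 1 (430) and highest 1 (1756)
Remaining (n=12): Σ = 6616, mean = 6616/12 = 551.333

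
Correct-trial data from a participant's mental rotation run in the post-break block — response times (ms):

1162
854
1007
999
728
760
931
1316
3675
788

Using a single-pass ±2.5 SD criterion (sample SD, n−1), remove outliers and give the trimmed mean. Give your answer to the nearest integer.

949 ms

n = 10, ΣRT = 12220, M = 1222.000
Σ(x−M)² = 6991540.00; s = √(6991540.00/9) = 881.384
Cutoffs: 1222.000 ± 2.5·881.384 → [-981.5, 3425.5]
Outside: 3675 → excluded.
Retained (n=9): Σ = 8545, mean = 8545/9 = 949.444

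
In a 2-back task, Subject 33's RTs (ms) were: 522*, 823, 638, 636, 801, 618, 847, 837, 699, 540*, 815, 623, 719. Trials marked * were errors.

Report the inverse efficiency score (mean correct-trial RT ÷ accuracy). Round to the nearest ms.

Correct trials (n=11): 823, 638, 636, 801, 618, 847, 837, 699, 815, 623, 719
Mean correct RT = 8056/11 = 732.3636 ms
Proportion correct = 11/13
IES = 732.3636 / (11/13) = 865.521 ms

866 ms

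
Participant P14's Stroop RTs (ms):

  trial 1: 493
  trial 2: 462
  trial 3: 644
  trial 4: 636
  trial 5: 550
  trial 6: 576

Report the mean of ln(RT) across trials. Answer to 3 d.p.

6.321

ln(RT): 6.2005, 6.1356, 6.4677, 6.4552, 6.3099, 6.3561
Σ ln(RT) = 37.9250
Mean = 37.9250/6 = 6.32083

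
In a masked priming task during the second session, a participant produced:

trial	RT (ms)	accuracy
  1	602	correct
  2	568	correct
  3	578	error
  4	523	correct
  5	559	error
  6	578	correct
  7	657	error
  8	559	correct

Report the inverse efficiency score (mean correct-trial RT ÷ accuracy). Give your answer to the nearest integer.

Correct trials (n=5): 602, 568, 523, 578, 559
Mean correct RT = 2830/5 = 566.0000 ms
Proportion correct = 5/8
IES = 566.0000 / (5/8) = 905.600 ms

906 ms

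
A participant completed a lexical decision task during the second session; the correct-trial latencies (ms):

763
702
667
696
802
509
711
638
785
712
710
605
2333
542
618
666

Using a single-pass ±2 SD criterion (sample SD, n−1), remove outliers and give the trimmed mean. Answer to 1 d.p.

n = 16, ΣRT = 12459, M = 778.688
Σ(x−M)² = 2672887.44; s = √(2672887.44/15) = 422.129
Cutoffs: 778.688 ± 2·422.129 → [-65.6, 1622.9]
Outside: 2333 → excluded.
Retained (n=15): Σ = 10126, mean = 10126/15 = 675.067

675.1 ms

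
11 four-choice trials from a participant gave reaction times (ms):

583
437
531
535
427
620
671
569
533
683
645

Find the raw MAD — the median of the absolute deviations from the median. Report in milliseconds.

Sorted: 427, 437, 531, 533, 535, 569, 583, 620, 645, 671, 683 → median = 569
|x − 569|: 14, 132, 38, 34, 142, 51, 102, 0, 36, 114, 76
Sorted deviations: 0, 14, 34, 36, 38, 51, 76, 102, 114, 132, 142 → MAD = 51

51 ms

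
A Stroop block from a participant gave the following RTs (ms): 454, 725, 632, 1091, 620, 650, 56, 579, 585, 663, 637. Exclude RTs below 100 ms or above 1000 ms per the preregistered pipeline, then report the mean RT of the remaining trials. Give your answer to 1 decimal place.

616.1 ms

Excluded: 56, 1091
Retained (n=9): Σ = 5545
Mean = 5545/9 = 616.1111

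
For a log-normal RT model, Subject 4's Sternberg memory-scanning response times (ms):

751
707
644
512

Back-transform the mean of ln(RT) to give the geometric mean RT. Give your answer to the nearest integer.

647 ms

ln(RT): 6.6214, 6.5610, 6.4677, 6.2383
Mean ln(RT) = 25.8885/4 = 6.47211
Geometric mean = exp(6.47211) = 646.85 ms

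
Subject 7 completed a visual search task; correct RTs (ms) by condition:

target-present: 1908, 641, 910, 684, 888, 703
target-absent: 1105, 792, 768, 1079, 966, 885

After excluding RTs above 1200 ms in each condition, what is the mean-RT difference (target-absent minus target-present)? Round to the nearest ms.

167 ms

target-present: exclude 1908
M(target-present) = 3826/5 = 765.200
M(target-absent) = 5595/6 = 932.500
Difference = 932.500 − 765.200 = 167.300 ms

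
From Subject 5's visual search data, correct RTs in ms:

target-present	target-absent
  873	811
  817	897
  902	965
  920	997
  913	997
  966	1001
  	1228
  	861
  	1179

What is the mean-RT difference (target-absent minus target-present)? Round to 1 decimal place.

94.4 ms

M(target-present) = 5391/6 = 898.500
M(target-absent) = 8936/9 = 992.889
Difference = 992.889 − 898.500 = 94.389 ms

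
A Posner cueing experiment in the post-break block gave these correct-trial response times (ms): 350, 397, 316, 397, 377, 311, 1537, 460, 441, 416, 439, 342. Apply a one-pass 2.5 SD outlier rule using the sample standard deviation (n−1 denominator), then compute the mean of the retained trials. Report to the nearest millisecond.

386 ms

n = 12, ΣRT = 5783, M = 481.917
Σ(x−M)² = 1240690.92; s = √(1240690.92/11) = 335.842
Cutoffs: 481.917 ± 2.5·335.842 → [-357.7, 1321.5]
Outside: 1537 → excluded.
Retained (n=11): Σ = 4246, mean = 4246/11 = 386.000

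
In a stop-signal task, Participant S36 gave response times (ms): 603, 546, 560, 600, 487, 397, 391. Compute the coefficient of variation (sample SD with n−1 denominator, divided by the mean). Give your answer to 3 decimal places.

n = 7, Σ = 3584, M = 512.0000
Σ(x−M)² = 47976.000; s = √(47976.000/6) = 89.4204
CV = 89.4204 / 512.0000 = 0.17465

0.175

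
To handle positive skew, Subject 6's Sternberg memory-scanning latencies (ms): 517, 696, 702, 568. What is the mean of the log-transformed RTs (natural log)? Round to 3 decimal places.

6.422

ln(RT): 6.2480, 6.5453, 6.5539, 6.3421
Σ ln(RT) = 25.6894
Mean = 25.6894/4 = 6.42236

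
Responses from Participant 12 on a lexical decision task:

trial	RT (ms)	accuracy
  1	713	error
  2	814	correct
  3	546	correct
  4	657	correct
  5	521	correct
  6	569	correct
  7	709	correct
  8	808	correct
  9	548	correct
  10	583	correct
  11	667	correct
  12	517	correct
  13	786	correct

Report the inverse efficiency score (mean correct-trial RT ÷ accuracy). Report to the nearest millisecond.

697 ms

Correct trials (n=12): 814, 546, 657, 521, 569, 709, 808, 548, 583, 667, 517, 786
Mean correct RT = 7725/12 = 643.7500 ms
Proportion correct = 12/13
IES = 643.7500 / (12/13) = 697.396 ms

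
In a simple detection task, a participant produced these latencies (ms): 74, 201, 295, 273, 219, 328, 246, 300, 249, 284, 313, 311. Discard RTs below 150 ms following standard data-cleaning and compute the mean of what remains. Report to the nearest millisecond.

274 ms

Excluded: 74
Retained (n=11): Σ = 3019
Mean = 3019/11 = 274.4545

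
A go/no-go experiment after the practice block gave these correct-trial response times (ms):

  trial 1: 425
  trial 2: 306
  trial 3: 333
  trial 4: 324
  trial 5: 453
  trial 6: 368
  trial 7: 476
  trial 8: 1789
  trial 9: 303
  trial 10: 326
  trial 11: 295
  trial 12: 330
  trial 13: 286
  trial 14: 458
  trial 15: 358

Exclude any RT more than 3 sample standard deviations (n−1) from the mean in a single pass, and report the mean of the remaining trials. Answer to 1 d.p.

n = 15, ΣRT = 6830, M = 455.333
Σ(x−M)² = 1961663.33; s = √(1961663.33/14) = 374.324
Cutoffs: 455.333 ± 3·374.324 → [-667.6, 1578.3]
Outside: 1789 → excluded.
Retained (n=14): Σ = 5041, mean = 5041/14 = 360.071

360.1 ms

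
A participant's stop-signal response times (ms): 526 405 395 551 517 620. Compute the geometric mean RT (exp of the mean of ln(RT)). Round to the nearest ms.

496 ms

ln(RT): 6.2653, 6.0039, 5.9789, 6.3117, 6.2480, 6.4297
Mean ln(RT) = 37.2376/6 = 6.20626
Geometric mean = exp(6.20626) = 495.84 ms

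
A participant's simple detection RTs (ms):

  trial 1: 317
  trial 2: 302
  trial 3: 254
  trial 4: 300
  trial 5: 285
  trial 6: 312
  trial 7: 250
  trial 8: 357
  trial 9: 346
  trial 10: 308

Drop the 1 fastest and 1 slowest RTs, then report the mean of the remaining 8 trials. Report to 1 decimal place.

303.0 ms

Sorted: 250, 254, 285, 300, 302, 308, 312, 317, 346, 357
Drop lowest 1 (250) and highest 1 (357)
Remaining (n=8): Σ = 2424, mean = 2424/8 = 303.000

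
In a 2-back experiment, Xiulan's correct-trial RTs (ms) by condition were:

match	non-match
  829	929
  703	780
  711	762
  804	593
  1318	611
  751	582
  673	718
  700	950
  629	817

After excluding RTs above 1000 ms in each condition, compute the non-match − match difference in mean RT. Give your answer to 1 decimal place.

match: exclude 1318
M(match) = 5800/8 = 725.000
M(non-match) = 6742/9 = 749.111
Difference = 749.111 − 725.000 = 24.111 ms

24.1 ms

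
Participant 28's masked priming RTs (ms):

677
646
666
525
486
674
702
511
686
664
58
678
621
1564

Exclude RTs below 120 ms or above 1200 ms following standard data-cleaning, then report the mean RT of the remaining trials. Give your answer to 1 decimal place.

628.0 ms

Excluded: 58, 1564
Retained (n=12): Σ = 7536
Mean = 7536/12 = 628.0000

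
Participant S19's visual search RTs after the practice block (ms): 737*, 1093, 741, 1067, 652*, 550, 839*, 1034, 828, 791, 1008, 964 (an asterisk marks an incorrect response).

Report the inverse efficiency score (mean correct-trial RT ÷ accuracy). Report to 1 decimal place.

Correct trials (n=9): 1093, 741, 1067, 550, 1034, 828, 791, 1008, 964
Mean correct RT = 8076/9 = 897.3333 ms
Proportion correct = 9/12
IES = 897.3333 / (9/12) = 1196.444 ms

1196.4 ms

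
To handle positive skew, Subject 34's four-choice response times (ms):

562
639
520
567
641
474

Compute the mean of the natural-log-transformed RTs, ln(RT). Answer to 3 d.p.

6.335

ln(RT): 6.3315, 6.4599, 6.2538, 6.3404, 6.4630, 6.1612
Σ ln(RT) = 38.0098
Mean = 38.0098/6 = 6.33497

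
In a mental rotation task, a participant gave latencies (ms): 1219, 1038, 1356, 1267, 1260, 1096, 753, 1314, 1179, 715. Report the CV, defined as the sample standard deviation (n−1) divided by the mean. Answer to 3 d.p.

0.201

n = 10, Σ = 11197, M = 1119.7000
Σ(x−M)² = 453836.100; s = √(453836.100/9) = 224.5579
CV = 224.5579 / 1119.7000 = 0.20055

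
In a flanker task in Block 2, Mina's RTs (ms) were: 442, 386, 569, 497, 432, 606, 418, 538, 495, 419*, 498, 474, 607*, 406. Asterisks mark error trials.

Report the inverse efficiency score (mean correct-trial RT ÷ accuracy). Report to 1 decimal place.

560.1 ms

Correct trials (n=12): 442, 386, 569, 497, 432, 606, 418, 538, 495, 498, 474, 406
Mean correct RT = 5761/12 = 480.0833 ms
Proportion correct = 12/14
IES = 480.0833 / (12/14) = 560.097 ms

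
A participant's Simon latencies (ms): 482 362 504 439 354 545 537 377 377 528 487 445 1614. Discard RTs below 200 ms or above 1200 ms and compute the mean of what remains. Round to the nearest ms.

Excluded: 1614
Retained (n=12): Σ = 5437
Mean = 5437/12 = 453.0833

453 ms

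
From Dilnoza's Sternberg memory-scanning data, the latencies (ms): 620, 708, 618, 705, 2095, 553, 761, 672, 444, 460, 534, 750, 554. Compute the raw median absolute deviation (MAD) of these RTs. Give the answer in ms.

Sorted: 444, 460, 534, 553, 554, 618, 620, 672, 705, 708, 750, 761, 2095 → median = 620
|x − 620|: 0, 88, 2, 85, 1475, 67, 141, 52, 176, 160, 86, 130, 66
Sorted deviations: 0, 2, 52, 66, 67, 85, 86, 88, 130, 141, 160, 176, 1475 → MAD = 86

86 ms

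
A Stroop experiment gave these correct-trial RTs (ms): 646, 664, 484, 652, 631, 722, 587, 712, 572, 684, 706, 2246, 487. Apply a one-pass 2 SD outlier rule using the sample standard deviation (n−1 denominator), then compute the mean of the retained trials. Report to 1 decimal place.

n = 13, ΣRT = 9793, M = 753.308
Σ(x−M)² = 2486548.77; s = √(2486548.77/12) = 455.206
Cutoffs: 753.308 ± 2·455.206 → [-157.1, 1663.7]
Outside: 2246 → excluded.
Retained (n=12): Σ = 7547, mean = 7547/12 = 628.917

628.9 ms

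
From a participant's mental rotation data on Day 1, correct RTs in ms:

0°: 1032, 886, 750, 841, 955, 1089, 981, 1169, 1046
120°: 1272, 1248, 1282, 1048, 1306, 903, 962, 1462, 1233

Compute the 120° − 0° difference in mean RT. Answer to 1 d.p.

218.6 ms

M(0°) = 8749/9 = 972.111
M(120°) = 10716/9 = 1190.667
Difference = 1190.667 − 972.111 = 218.556 ms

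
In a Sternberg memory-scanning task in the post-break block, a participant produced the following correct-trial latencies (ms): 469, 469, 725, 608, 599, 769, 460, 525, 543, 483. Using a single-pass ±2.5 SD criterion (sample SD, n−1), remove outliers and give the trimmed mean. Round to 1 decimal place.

n = 10, ΣRT = 5650, M = 565.000
Σ(x−M)² = 108486.00; s = √(108486.00/9) = 109.791
Cutoffs: 565.000 ± 2.5·109.791 → [290.5, 839.5]
No RTs fall outside the cutoffs; all 10 retained. Mean = 5650/10 = 565.000

565.0 ms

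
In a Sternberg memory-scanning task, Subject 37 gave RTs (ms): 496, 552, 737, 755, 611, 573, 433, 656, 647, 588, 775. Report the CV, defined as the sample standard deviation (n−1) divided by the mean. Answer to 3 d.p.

n = 11, Σ = 6823, M = 620.2727
Σ(x−M)² = 116246.182; s = √(116246.182/10) = 107.8175
CV = 107.8175 / 620.2727 = 0.17382

0.174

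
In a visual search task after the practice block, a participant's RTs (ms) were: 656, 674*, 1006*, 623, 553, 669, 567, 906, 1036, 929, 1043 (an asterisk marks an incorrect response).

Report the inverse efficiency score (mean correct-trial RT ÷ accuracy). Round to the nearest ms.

Correct trials (n=9): 656, 623, 553, 669, 567, 906, 1036, 929, 1043
Mean correct RT = 6982/9 = 775.7778 ms
Proportion correct = 9/11
IES = 775.7778 / (9/11) = 948.173 ms

948 ms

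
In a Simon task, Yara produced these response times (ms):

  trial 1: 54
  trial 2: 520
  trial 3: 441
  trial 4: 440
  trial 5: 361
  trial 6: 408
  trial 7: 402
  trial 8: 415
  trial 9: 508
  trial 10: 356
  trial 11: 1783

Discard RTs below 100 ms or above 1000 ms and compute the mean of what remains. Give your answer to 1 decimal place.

427.9 ms

Excluded: 54, 1783
Retained (n=9): Σ = 3851
Mean = 3851/9 = 427.8889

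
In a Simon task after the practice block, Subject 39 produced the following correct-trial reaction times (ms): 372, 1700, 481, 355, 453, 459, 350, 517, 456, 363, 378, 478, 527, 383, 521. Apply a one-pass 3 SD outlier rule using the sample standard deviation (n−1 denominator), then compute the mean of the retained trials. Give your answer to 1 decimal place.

435.2 ms

n = 15, ΣRT = 7793, M = 519.533
Σ(x−M)² = 1549657.73; s = √(1549657.73/14) = 332.701
Cutoffs: 519.533 ± 3·332.701 → [-478.6, 1517.6]
Outside: 1700 → excluded.
Retained (n=14): Σ = 6093, mean = 6093/14 = 435.214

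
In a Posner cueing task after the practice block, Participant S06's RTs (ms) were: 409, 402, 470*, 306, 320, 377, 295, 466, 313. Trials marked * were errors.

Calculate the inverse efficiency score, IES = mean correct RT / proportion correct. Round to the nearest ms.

406 ms

Correct trials (n=8): 409, 402, 306, 320, 377, 295, 466, 313
Mean correct RT = 2888/8 = 361.0000 ms
Proportion correct = 8/9
IES = 361.0000 / (8/9) = 406.125 ms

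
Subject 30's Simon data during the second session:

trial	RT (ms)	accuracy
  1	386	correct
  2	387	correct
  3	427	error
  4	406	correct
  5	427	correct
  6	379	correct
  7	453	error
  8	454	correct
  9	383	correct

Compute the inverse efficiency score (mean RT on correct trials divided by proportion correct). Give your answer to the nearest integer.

518 ms

Correct trials (n=7): 386, 387, 406, 427, 379, 454, 383
Mean correct RT = 2822/7 = 403.1429 ms
Proportion correct = 7/9
IES = 403.1429 / (7/9) = 518.327 ms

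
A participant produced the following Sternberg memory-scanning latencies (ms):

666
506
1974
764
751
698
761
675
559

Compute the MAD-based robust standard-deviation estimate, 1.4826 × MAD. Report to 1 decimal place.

93.4 ms

Sorted: 506, 559, 666, 675, 698, 751, 761, 764, 1974 → median = 698
|x − 698| sorted: 0, 23, 32, 53, 63, 66, 139, 192, 1276 → MAD = 63
Robust SD ≈ 1.4826 × 63 = 93.404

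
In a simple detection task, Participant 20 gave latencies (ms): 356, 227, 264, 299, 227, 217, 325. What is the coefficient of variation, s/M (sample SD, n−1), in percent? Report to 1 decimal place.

19.9%

n = 7, Σ = 1915, M = 273.5714
Σ(x−M)² = 17715.714; s = √(17715.714/6) = 54.3380
CV = 54.3380 / 273.5714 = 0.19862 = 19.862%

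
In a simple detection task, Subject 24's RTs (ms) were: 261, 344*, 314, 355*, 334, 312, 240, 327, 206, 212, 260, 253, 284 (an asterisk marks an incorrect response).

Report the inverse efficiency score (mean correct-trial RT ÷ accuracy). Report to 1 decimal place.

Correct trials (n=11): 261, 314, 334, 312, 240, 327, 206, 212, 260, 253, 284
Mean correct RT = 3003/11 = 273.0000 ms
Proportion correct = 11/13
IES = 273.0000 / (11/13) = 322.636 ms

322.6 ms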